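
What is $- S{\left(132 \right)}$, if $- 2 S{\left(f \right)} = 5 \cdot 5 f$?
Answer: $1650$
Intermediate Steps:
$S{\left(f \right)} = - \frac{25 f}{2}$ ($S{\left(f \right)} = - \frac{5 \cdot 5 f}{2} = - \frac{25 f}{2}$)
$- S{\left(132 \right)} = - \frac{\left(-25\right) 132}{2} = \left(-1\right) \left(-1650\right) = 1650$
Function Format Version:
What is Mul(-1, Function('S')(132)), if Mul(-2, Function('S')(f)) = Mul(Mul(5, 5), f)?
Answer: 1650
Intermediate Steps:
Function('S')(f) = Mul(Rational(-25, 2), f) (Function('S')(f) = Mul(Rational(-1, 2), Mul(Mul(5, 5), f)) = Mul(Rational(-1, 2), Mul(25, f)) = Mul(Rational(-25, 2), f))
Mul(-1, Function('S')(132)) = Mul(-1, Mul(Rational(-25, 2), 132)) = Mul(-1, -1650) = 1650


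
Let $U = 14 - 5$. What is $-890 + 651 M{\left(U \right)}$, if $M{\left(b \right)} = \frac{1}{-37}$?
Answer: $- \frac{33581}{37} \approx -907.59$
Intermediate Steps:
$U = 9$ ($U = 14 - 5 = 9$)
$M{\left(b \right)} = - \frac{1}{37}$
$-890 + 651 M{\left(U \right)} = -890 + 651 \left(- \frac{1}{37}\right) = -890 - \frac{651}{37} = - \frac{33581}{37}$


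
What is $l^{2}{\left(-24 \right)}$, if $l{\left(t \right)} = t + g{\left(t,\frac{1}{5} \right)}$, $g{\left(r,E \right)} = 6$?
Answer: $324$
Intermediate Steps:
$l{\left(t \right)} = 6 + t$ ($l{\left(t \right)} = t + 6 = 6 + t$)
$l^{2}{\left(-24 \right)} = \left(6 - 24\right)^{2} = \left(-18\right)^{2} = 324$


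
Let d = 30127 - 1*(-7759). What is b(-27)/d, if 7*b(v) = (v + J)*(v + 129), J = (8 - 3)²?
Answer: -102/132601 ≈ -0.00076922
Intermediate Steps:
d = 37886 (d = 30127 + 7759 = 37886)
J = 25 (J = 5² = 25)
b(v) = (25 + v)*(129 + v)/7 (b(v) = ((v + 25)*(v + 129))/7 = ((25 + v)*(129 + v))/7 = (25 + v)*(129 + v)/7)
b(-27)/d = (3225/7 + 22*(-27) + (⅐)*(-27)²)/37886 = (3225/7 - 594 + (⅐)*729)*(1/37886) = (3225/7 - 594 + 729/7)*(1/37886) = -204/7*1/37886 = -102/132601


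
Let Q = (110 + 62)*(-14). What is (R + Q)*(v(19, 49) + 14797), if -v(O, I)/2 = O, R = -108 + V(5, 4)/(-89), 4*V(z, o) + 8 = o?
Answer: -3304879557/89 ≈ -3.7134e+7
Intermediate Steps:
V(z, o) = -2 + o/4
R = -9611/89 (R = -108 + (-2 + (¼)*4)/(-89) = -108 + (-2 + 1)*(-1/89) = -108 - 1*(-1/89) = -108 + 1/89 = -9611/89 ≈ -107.99)
v(O, I) = -2*O
Q = -2408 (Q = 172*(-14) = -2408)
(R + Q)*(v(19, 49) + 14797) = (-9611/89 - 2408)*(-2*19 + 14797) = -223923*(-38 + 14797)/89 = -223923/89*14759 = -3304879557/89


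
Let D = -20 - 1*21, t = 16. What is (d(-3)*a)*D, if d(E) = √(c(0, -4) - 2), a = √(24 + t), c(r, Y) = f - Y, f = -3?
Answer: -82*I*√10 ≈ -259.31*I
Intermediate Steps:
c(r, Y) = -3 - Y
a = 2*√10 (a = √(24 + 16) = √40 = 2*√10 ≈ 6.3246)
d(E) = I (d(E) = √((-3 - 1*(-4)) - 2) = √((-3 + 4) - 2) = √(1 - 2) = √(-1) = I)
D = -41 (D = -20 - 21 = -41)
(d(-3)*a)*D = (I*(2*√10))*(-41) = (2*I*√10)*(-41) = -82*I*√10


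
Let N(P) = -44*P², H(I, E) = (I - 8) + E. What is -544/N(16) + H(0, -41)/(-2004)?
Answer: 12829/176352 ≈ 0.072747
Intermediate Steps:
H(I, E) = -8 + E + I (H(I, E) = (-8 + I) + E = -8 + E + I)
-544/N(16) + H(0, -41)/(-2004) = -544/((-44*16²)) + (-8 - 41 + 0)/(-2004) = -544/((-44*256)) - 49*(-1/2004) = -544/(-11264) + 49/2004 = -544*(-1/11264) + 49/2004 = 17/352 + 49/2004 = 12829/176352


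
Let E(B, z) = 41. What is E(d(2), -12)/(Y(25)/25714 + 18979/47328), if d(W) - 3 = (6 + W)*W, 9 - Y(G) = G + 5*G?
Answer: 24948339936/240676379 ≈ 103.66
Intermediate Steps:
Y(G) = 9 - 6*G (Y(G) = 9 - (G + 5*G) = 9 - 6*G)
d(W) = 3 + W*(6 + W) (d(W) = 3 + (6 + W)*W = 3 + W*(6 + W))
E(d(2), -12)/(Y(25)/25714 + 18979/47328) = 41/((9 - 6*25)/25714 + 18979/47328) = 41/((9 - 150)*(1/25714) + 18979*(1/47328)) = 41/(-141*1/25714 + 18979/47328) = 41/(-141/25714 + 18979/47328) = 41/(240676379/608496096) = 41*(608496096/240676379) = 24948339936/240676379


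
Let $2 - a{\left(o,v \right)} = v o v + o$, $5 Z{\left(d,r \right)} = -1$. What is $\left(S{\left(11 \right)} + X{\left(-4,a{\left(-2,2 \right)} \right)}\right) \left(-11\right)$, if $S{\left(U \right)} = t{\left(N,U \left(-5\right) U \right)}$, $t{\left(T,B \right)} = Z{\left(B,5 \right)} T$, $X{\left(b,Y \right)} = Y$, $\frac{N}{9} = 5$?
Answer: $-33$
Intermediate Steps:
$Z{\left(d,r \right)} = - \frac{1}{5}$ ($Z{\left(d,r \right)} = \frac{1}{5} \left(-1\right) = - \frac{1}{5}$)
$N = 45$ ($N = 9 \cdot 5 = 45$)
$a{\left(o,v \right)} = 2 - o - o v^{2}$ ($a{\left(o,v \right)} = 2 - \left(v o v + o\right) = 2 - \left(o v v + o\right) = 2 - \left(o v^{2} + o\right) = 2 - \left(o + o v^{2}\right) = 2 - o - o v^{2}$)
$t{\left(T,B \right)} = - \frac{T}{5}$
$S{\left(U \right)} = -9$ ($S{\left(U \right)} = \left(- \frac{1}{5}\right) 45 = -9$)
$\left(S{\left(11 \right)} + X{\left(-4,a{\left(-2,2 \right)} \right)}\right) \left(-11\right) = \left(-9 - \left(-4 - 8\right)\right) \left(-11\right) = \left(-9 + \left(2 + 2 - \left(-2\right) 4\right)\right) \left(-11\right) = \left(-9 + \left(2 + 2 + 8\right)\right) \left(-11\right) = \left(-9 + 12\right) \left(-11\right) = 3 \left(-11\right) = -33$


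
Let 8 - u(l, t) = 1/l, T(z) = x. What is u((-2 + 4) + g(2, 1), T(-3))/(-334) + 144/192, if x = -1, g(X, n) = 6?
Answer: 1941/2672 ≈ 0.72642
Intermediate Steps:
T(z) = -1
u(l, t) = 8 - 1/l
u((-2 + 4) + g(2, 1), T(-3))/(-334) + 144/192 = (8 - 1/((-2 + 4) + 6))/(-334) + 144/192 = (8 - 1/(2 + 6))*(-1/334) + 144*(1/192) = (8 - 1/8)*(-1/334) + ¾ = (8 - 1*⅛)*(-1/334) + ¾ = (8 - ⅛)*(-1/334) + ¾ = (63/8)*(-1/334) + ¾ = -63/2672 + ¾ = 1941/2672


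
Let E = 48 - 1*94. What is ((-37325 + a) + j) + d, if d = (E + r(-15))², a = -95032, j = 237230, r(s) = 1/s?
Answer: 24073906/225 ≈ 1.0700e+5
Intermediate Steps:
E = -46 (E = 48 - 94 = -46)
d = 477481/225 (d = (-46 + 1/(-15))² = (-46 - 1/15)² = (-691/15)² = 477481/225 ≈ 2122.1)
((-37325 + a) + j) + d = ((-37325 - 95032) + 237230) + 477481/225 = (-132357 + 237230) + 477481/225 = 104873 + 477481/225 = 24073906/225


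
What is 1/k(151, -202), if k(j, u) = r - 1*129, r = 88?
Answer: -1/41 ≈ -0.024390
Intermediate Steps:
k(j, u) = -41 (k(j, u) = 88 - 1*129 = 88 - 129 = -41)
1/k(151, -202) = 1/(-41) = -1/41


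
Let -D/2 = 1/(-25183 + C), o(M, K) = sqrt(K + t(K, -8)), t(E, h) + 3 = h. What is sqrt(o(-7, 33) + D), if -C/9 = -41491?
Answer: sqrt(-174118 + 30317077924*sqrt(22))/174118 ≈ 2.1657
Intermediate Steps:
C = 373419 (C = -9*(-41491) = 373419)
t(E, h) = -3 + h
o(M, K) = sqrt(-11 + K) (o(M, K) = sqrt(K + (-3 - 8)) = sqrt(K - 11) = sqrt(-11 + K))
D = -1/174118 (D = -2/(-25183 + 373419) = -2/348236 = -2*1/348236 = -1/174118 ≈ -5.7432e-6)
sqrt(o(-7, 33) + D) = sqrt(sqrt(-11 + 33) - 1/174118) = sqrt(sqrt(22) - 1/174118) = sqrt(-1/174118 + sqrt(22))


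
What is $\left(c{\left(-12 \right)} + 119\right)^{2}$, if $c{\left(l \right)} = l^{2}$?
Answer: $69169$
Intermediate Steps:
$\left(c{\left(-12 \right)} + 119\right)^{2} = \left(\left(-12\right)^{2} + 119\right)^{2} = \left(144 + 119\right)^{2} = 263^{2} = 69169$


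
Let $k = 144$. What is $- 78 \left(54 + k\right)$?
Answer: $-15444$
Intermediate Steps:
$- 78 \left(54 + k\right) = - 78 \left(54 + 144\right) = \left(-78\right) 198 = -15444$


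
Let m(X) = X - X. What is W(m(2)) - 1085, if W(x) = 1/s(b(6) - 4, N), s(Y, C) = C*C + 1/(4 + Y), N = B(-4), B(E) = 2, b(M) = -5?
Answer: -20610/19 ≈ -1084.7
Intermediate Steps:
N = 2
m(X) = 0
s(Y, C) = C² + 1/(4 + Y)
W(x) = 5/19 (W(x) = 1/((1 + 4*2² + (-5 - 4)*2²)/(4 + (-5 - 4))) = 1/((1 + 4*4 - 9*4)/(4 - 9)) = 1/((1 + 16 - 36)/(-5)) = 1/(-⅕*(-19)) = 1/(19/5) = 5/19)
W(m(2)) - 1085 = 5/19 - 1085 = -20610/19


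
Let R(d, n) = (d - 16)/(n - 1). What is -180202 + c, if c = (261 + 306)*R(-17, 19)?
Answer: -362483/2 ≈ -1.8124e+5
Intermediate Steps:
R(d, n) = (-16 + d)/(-1 + n)
c = -2079/2 (c = (261 + 306)*((-16 - 17)/(-1 + 19)) = 567*(-33/18) = 567*((1/18)*(-33)) = 567*(-11/6) = -2079/2 ≈ -1039.5)
-180202 + c = -180202 - 2079/2 = -362483/2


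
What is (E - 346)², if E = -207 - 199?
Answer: 565504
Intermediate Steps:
E = -406
(E - 346)² = (-406 - 346)² = (-752)² = 565504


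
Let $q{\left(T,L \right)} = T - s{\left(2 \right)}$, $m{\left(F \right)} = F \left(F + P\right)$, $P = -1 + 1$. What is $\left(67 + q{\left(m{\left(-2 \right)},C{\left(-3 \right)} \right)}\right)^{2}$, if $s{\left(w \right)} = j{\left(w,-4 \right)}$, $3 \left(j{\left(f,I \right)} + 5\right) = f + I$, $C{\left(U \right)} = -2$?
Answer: $\frac{52900}{9} \approx 5877.8$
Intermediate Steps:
$P = 0$
$j{\left(f,I \right)} = -5 + \frac{I}{3} + \frac{f}{3}$ ($j{\left(f,I \right)} = -5 + \frac{f + I}{3} = -5 + \frac{I + f}{3} = -5 + \left(\frac{I}{3} + \frac{f}{3}\right) = -5 + \frac{I}{3} + \frac{f}{3}$)
$s{\left(w \right)} = - \frac{19}{3} + \frac{w}{3}$ ($s{\left(w \right)} = -5 + \frac{1}{3} \left(-4\right) + \frac{w}{3} = -5 - \frac{4}{3} + \frac{w}{3} = - \frac{19}{3} + \frac{w}{3}$)
$m{\left(F \right)} = F^{2}$ ($m{\left(F \right)} = F \left(F + 0\right) = F F = F^{2}$)
$q{\left(T,L \right)} = \frac{17}{3} + T$ ($q{\left(T,L \right)} = T - \left(- \frac{19}{3} + \frac{1}{3} \cdot 2\right) = T - \left(- \frac{19}{3} + \frac{2}{3}\right) = T - - \frac{17}{3} = T + \frac{17}{3} = \frac{17}{3} + T$)
$\left(67 + q{\left(m{\left(-2 \right)},C{\left(-3 \right)} \right)}\right)^{2} = \left(67 + \left(\frac{17}{3} + \left(-2\right)^{2}\right)\right)^{2} = \left(67 + \left(\frac{17}{3} + 4\right)\right)^{2} = \left(67 + \frac{29}{3}\right)^{2} = \left(\frac{230}{3}\right)^{2} = \frac{52900}{9}$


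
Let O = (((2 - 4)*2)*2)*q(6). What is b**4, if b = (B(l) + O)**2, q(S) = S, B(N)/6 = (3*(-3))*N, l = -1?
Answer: 1679616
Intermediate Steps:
B(N) = -54*N (B(N) = 6*((3*(-3))*N) = 6*(-9*N) = -54*N)
O = -48 (O = (((2 - 4)*2)*2)*6 = (-2*2*2)*6 = -4*2*6 = -8*6 = -48)
b = 36 (b = (-54*(-1) - 48)**2 = (54 - 48)**2 = 6**2 = 36)
b**4 = 36**4 = 1679616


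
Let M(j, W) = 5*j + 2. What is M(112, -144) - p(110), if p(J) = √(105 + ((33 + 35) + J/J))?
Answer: 562 - √174 ≈ 548.81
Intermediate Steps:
M(j, W) = 2 + 5*j
p(J) = √174 (p(J) = √(105 + (68 + 1)) = √(105 + 69) = √174)
M(112, -144) - p(110) = (2 + 5*112) - √174 = (2 + 560) - √174 = 562 - √174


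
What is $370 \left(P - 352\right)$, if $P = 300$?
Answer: $-19240$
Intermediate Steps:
$370 \left(P - 352\right) = 370 \left(300 - 352\right) = 370 \left(-52\right) = -19240$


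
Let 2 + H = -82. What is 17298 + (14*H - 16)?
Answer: 16106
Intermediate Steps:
H = -84 (H = -2 - 82 = -84)
17298 + (14*H - 16) = 17298 + (14*(-84) - 16) = 17298 + (-1176 - 16) = 17298 - 1192 = 16106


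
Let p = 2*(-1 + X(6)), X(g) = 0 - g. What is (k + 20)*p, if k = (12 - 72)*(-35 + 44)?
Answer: 7280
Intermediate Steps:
X(g) = -g
k = -540 (k = -60*9 = -540)
p = -14 (p = 2*(-1 - 1*6) = 2*(-1 - 6) = 2*(-7) = -14)
(k + 20)*p = (-540 + 20)*(-14) = -520*(-14) = 7280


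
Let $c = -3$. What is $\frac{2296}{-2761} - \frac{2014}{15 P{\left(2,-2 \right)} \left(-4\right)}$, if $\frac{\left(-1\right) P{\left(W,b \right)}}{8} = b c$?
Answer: $- \frac{6086567}{3975840} \approx -1.5309$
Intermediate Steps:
$P{\left(W,b \right)} = 24 b$ ($P{\left(W,b \right)} = - 8 b \left(-3\right) = - 8 \left(- 3 b\right) = 24 b$)
$\frac{2296}{-2761} - \frac{2014}{15 P{\left(2,-2 \right)} \left(-4\right)} = \frac{2296}{-2761} - \frac{2014}{15 \cdot 24 \left(-2\right) \left(-4\right)} = 2296 \left(- \frac{1}{2761}\right) - \frac{2014}{15 \left(-48\right) \left(-4\right)} = - \frac{2296}{2761} - \frac{2014}{\left(-720\right) \left(-4\right)} = - \frac{2296}{2761} - \frac{2014}{2880} = - \frac{2296}{2761} - \frac{1007}{1440} = - \frac{6086567}{3975840}$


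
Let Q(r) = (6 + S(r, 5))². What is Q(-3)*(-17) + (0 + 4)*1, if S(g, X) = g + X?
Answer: -1084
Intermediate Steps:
S(g, X) = X + g
Q(r) = (11 + r)² (Q(r) = (6 + (5 + r))² = (11 + r)²)
Q(-3)*(-17) + (0 + 4)*1 = (11 - 3)²*(-17) + (0 + 4)*1 = 8²*(-17) + 4*1 = 64*(-17) + 4 = -1088 + 4 = -1084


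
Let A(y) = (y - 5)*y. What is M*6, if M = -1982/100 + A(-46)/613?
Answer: -1470549/15325 ≈ -95.958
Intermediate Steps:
A(y) = y*(-5 + y) (A(y) = (-5 + y)*y = y*(-5 + y))
M = -490183/30650 (M = -1982/100 - 46*(-5 - 46)/613 = -1982*1/100 - 46*(-51)*(1/613) = -991/50 + 2346*(1/613) = -991/50 + 2346/613 = -490183/30650 ≈ -15.993)
M*6 = -490183/30650*6 = -1470549/15325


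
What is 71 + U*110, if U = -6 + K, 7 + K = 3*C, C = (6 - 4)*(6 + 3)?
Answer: 4581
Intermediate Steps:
C = 18 (C = 2*9 = 18)
K = 47 (K = -7 + 3*18 = -7 + 54 = 47)
U = 41 (U = -6 + 47 = 41)
71 + U*110 = 71 + 41*110 = 71 + 4510 = 4581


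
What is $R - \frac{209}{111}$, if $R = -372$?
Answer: $- \frac{41501}{111} \approx -373.88$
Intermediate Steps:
$R - \frac{209}{111} = -372 - \frac{209}{111} = - \frac{41501}{111}$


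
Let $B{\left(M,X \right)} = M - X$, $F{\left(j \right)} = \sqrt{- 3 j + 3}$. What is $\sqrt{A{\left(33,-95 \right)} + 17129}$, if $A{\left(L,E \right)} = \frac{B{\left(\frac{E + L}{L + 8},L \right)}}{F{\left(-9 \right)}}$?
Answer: $\frac{\sqrt{1036578564 - 69618 \sqrt{30}}}{246} \approx 130.85$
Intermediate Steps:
$F{\left(j \right)} = \sqrt{3 - 3 j}$
$A{\left(L,E \right)} = \frac{\sqrt{30} \left(- L + \frac{E + L}{8 + L}\right)}{30}$ ($A{\left(L,E \right)} = \frac{\frac{E + L}{L + 8} - L}{\sqrt{3 - -27}} = \frac{\frac{E + L}{8 + L} - L}{\sqrt{3 + 27}} = \frac{\frac{E + L}{8 + L} - L}{\sqrt{30}} = \left(- L + \frac{E + L}{8 + L}\right) \frac{\sqrt{30}}{30} = \frac{\sqrt{30} \left(- L + \frac{E + L}{8 + L}\right)}{30}$)
$\sqrt{A{\left(33,-95 \right)} + 17129} = \sqrt{\frac{\sqrt{30} \left(-95 + 33 - 33 \left(8 + 33\right)\right)}{30 \left(8 + 33\right)} + 17129} = \sqrt{\frac{\sqrt{30} \left(-95 + 33 - 33 \cdot 41\right)}{30 \cdot 41} + 17129} = \sqrt{\frac{1}{30} \sqrt{30} \cdot \frac{1}{41} \left(-95 + 33 - 1353\right) + 17129} = \sqrt{\frac{1}{30} \sqrt{30} \cdot \frac{1}{41} \left(-1415\right) + 17129} = \sqrt{- \frac{283 \sqrt{30}}{246} + 17129} = \sqrt{17129 - \frac{283 \sqrt{30}}{246}}$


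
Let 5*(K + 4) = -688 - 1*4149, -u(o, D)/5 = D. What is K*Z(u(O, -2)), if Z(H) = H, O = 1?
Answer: -9714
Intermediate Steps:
u(o, D) = -5*D
K = -4857/5 (K = -4 + (-688 - 1*4149)/5 = -4 + (-688 - 4149)/5 = -4 + (1/5)*(-4837) = -4 - 4837/5 = -4857/5 ≈ -971.40)
K*Z(u(O, -2)) = -(-4857)*(-2) = -4857/5*10 = -9714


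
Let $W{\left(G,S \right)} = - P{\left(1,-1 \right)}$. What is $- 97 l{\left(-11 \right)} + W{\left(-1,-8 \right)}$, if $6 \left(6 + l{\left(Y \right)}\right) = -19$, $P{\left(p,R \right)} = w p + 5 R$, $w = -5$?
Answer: $\frac{5395}{6} \approx 899.17$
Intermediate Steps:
$P{\left(p,R \right)} = - 5 p + 5 R$
$W{\left(G,S \right)} = 10$ ($W{\left(G,S \right)} = - (\left(-5\right) 1 + 5 \left(-1\right)) = - (-5 - 5) = \left(-1\right) \left(-10\right) = 10$)
$l{\left(Y \right)} = - \frac{55}{6}$ ($l{\left(Y \right)} = -6 + \frac{1}{6} \left(-19\right) = -6 - \frac{19}{6} = - \frac{55}{6}$)
$- 97 l{\left(-11 \right)} + W{\left(-1,-8 \right)} = \left(-97\right) \left(- \frac{55}{6}\right) + 10 = \frac{5335}{6} + 10 = \frac{5395}{6}$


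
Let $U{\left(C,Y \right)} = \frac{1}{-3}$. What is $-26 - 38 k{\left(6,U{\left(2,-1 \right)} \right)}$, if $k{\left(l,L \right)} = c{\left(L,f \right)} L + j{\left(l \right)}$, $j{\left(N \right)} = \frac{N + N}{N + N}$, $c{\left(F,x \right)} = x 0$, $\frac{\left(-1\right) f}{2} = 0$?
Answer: $-64$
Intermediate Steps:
$U{\left(C,Y \right)} = - \frac{1}{3}$
$f = 0$ ($f = \left(-2\right) 0 = 0$)
$c{\left(F,x \right)} = 0$
$j{\left(N \right)} = 1$ ($j{\left(N \right)} = \frac{2 N}{2 N} = 2 N \frac{1}{2 N} = 1$)
$k{\left(l,L \right)} = 1$ ($k{\left(l,L \right)} = 0 L + 1 = 0 + 1 = 1$)
$-26 - 38 k{\left(6,U{\left(2,-1 \right)} \right)} = -26 - 38 = -64$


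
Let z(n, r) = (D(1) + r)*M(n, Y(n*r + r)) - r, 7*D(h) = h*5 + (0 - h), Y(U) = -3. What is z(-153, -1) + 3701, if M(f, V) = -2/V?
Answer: 25912/7 ≈ 3701.7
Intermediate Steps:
D(h) = 4*h/7 (D(h) = (h*5 + (0 - h))/7 = (5*h - h)/7 = (4*h)/7 = 4*h/7)
z(n, r) = 8/21 - r/3 (z(n, r) = ((4/7)*1 + r)*(-2/(-3)) - r = (4/7 + r)*(-2*(-⅓)) - r = (4/7 + r)*(⅔) - r = (8/21 + 2*r/3) - r = 8/21 - r/3)
z(-153, -1) + 3701 = (8/21 - ⅓*(-1)) + 3701 = (8/21 + ⅓) + 3701 = 5/7 + 3701 = 25912/7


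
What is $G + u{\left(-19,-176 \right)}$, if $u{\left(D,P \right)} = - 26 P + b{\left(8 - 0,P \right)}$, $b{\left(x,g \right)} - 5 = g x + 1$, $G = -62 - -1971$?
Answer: $5083$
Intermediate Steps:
$G = 1909$ ($G = -62 + 1971 = 1909$)
$b{\left(x,g \right)} = 6 + g x$ ($b{\left(x,g \right)} = 5 + \left(g x + 1\right) = 5 + \left(1 + g x\right) = 6 + g x$)
$u{\left(D,P \right)} = 6 - 18 P$ ($u{\left(D,P \right)} = - 26 P + \left(6 + P \left(8 - 0\right)\right) = - 26 P + \left(6 + P \left(8 + 0\right)\right) = - 26 P + \left(6 + P 8\right) = - 26 P + \left(6 + 8 P\right) = 6 - 18 P$)
$G + u{\left(-19,-176 \right)} = 1909 + \left(6 - -3168\right) = 1909 + \left(6 + 3168\right) = 1909 + 3174 = 5083$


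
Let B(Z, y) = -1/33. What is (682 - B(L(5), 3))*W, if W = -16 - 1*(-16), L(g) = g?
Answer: 0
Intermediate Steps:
B(Z, y) = -1/33 (B(Z, y) = -1*1/33 = -1/33)
W = 0 (W = -16 + 16 = 0)
(682 - B(L(5), 3))*W = (682 - 1*(-1/33))*0 = (682 + 1/33)*0 = (22507/33)*0 = 0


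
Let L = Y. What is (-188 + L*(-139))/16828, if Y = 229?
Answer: -32019/16828 ≈ -1.9027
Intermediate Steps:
L = 229
(-188 + L*(-139))/16828 = (-188 + 229*(-139))/16828 = (-188 - 31831)*(1/16828) = -32019*1/16828 = -32019/16828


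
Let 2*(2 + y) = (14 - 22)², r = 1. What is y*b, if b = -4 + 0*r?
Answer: -120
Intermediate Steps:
b = -4 (b = -4 + 0*1 = -4 + 0 = -4)
y = 30 (y = -2 + (14 - 22)²/2 = -2 + (½)*(-8)² = -2 + (½)*64 = -2 + 32 = 30)
y*b = 30*(-4) = -120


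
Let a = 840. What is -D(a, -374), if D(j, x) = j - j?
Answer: 0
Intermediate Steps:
D(j, x) = 0
-D(a, -374) = -1*0 = 0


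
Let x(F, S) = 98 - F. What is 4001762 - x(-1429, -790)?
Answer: 4000235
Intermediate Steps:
4001762 - x(-1429, -790) = 4001762 - (98 - 1*(-1429)) = 4001762 - (98 + 1429) = 4001762 - 1*1527 = 4001762 - 1527 = 4000235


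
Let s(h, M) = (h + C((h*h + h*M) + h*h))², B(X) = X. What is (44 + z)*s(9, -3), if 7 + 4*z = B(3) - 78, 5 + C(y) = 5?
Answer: 3807/2 ≈ 1903.5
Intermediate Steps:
C(y) = 0 (C(y) = -5 + 5 = 0)
z = -41/2 (z = -7/4 + (3 - 78)/4 = -7/4 + (¼)*(-75) = -7/4 - 75/4 = -41/2 ≈ -20.500)
s(h, M) = h² (s(h, M) = (h + 0)² = h²)
(44 + z)*s(9, -3) = (44 - 41/2)*9² = (47/2)*81 = 3807/2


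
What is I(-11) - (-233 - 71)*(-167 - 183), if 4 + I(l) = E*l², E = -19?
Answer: -108703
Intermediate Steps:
I(l) = -4 - 19*l²
I(-11) - (-233 - 71)*(-167 - 183) = (-4 - 19*(-11)²) - (-233 - 71)*(-167 - 183) = (-4 - 19*121) - (-304)*(-350) = (-4 - 2299) - 1*106400 = -2303 - 106400 = -108703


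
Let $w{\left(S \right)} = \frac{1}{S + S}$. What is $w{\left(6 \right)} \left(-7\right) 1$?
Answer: $- \frac{7}{12} \approx -0.58333$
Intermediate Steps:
$w{\left(S \right)} = \frac{1}{2 S}$
$w{\left(6 \right)} \left(-7\right) 1 = \frac{1}{2 \cdot 6} \left(-7\right) 1 = \frac{1}{2} \cdot \frac{1}{6} \left(-7\right) 1 = \frac{1}{12} \left(-7\right) 1 = \left(- \frac{7}{12}\right) 1 = - \frac{7}{12}$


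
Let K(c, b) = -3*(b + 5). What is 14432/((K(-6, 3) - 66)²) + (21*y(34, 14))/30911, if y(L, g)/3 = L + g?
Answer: 117650488/62594775 ≈ 1.8796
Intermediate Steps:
K(c, b) = -15 - 3*b (K(c, b) = -3*(5 + b) = -15 - 3*b)
y(L, g) = 3*L + 3*g (y(L, g) = 3*(L + g) = 3*L + 3*g)
14432/((K(-6, 3) - 66)²) + (21*y(34, 14))/30911 = 14432/(((-15 - 3*3) - 66)²) + (21*(3*34 + 3*14))/30911 = 14432/(((-15 - 9) - 66)²) + (21*(102 + 42))*(1/30911) = 14432/((-24 - 66)²) + (21*144)*(1/30911) = 14432/((-90)²) + 3024*(1/30911) = 14432/8100 + 3024/30911 = 14432*(1/8100) + 3024/30911 = 3608/2025 + 3024/30911 = 117650488/62594775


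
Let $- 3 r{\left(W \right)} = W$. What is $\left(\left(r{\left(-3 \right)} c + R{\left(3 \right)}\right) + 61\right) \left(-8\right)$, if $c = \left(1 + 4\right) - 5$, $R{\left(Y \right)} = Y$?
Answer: $-512$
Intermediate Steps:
$r{\left(W \right)} = - \frac{W}{3}$
$c = 0$ ($c = 5 - 5 = 0$)
$\left(\left(r{\left(-3 \right)} c + R{\left(3 \right)}\right) + 61\right) \left(-8\right) = \left(\left(\left(- \frac{1}{3}\right) \left(-3\right) 0 + 3\right) + 61\right) \left(-8\right) = \left(\left(1 \cdot 0 + 3\right) + 61\right) \left(-8\right) = \left(\left(0 + 3\right) + 61\right) \left(-8\right) = \left(3 + 61\right) \left(-8\right) = 64 \left(-8\right) = -512$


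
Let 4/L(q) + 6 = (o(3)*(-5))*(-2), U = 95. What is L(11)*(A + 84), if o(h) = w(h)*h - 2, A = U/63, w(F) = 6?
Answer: 10774/4851 ≈ 2.2210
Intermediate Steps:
A = 95/63 ≈ 1.5079
o(h) = -2 + 6*h (o(h) = 6*h - 2 = -2 + 6*h)
L(q) = 2/77 (L(q) = 4/(-6 + ((-2 + 6*3)*(-5))*(-2)) = 4/(-6 + ((-2 + 18)*(-5))*(-2)) = 4/(-6 + (16*(-5))*(-2)) = 4/(-6 - 80*(-2)) = 4/(-6 + 160) = 4/154 = 4*(1/154) = 2/77)
L(11)*(A + 84) = 2*(95/63 + 84)/77 = (2/77)*(5387/63) = 10774/4851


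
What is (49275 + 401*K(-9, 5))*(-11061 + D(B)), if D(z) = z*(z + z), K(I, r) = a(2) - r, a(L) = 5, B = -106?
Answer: 562277025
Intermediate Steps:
K(I, r) = 5 - r
D(z) = 2*z² (D(z) = z*(2*z) = 2*z²)
(49275 + 401*K(-9, 5))*(-11061 + D(B)) = (49275 + 401*(5 - 1*5))*(-11061 + 2*(-106)²) = (49275 + 401*(5 - 5))*(-11061 + 2*11236) = (49275 + 401*0)*(-11061 + 22472) = (49275 + 0)*11411 = 49275*11411 = 562277025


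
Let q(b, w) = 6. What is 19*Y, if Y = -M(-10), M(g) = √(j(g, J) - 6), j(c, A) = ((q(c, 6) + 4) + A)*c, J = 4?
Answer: -19*I*√146 ≈ -229.58*I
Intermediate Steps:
j(c, A) = c*(10 + A) (j(c, A) = ((6 + 4) + A)*c = (10 + A)*c = c*(10 + A))
M(g) = √(-6 + 14*g) (M(g) = √(g*(10 + 4) - 6) = √(g*14 - 6) = √(14*g - 6) = √(-6 + 14*g))
Y = -I*√146 (Y = -√(-6 + 14*(-10)) = -√(-6 - 140) = -√(-146) = -I*√146 ≈ -12.083*I)
19*Y = 19*(-I*√146) = -19*I*√146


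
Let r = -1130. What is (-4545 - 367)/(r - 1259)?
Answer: 4912/2389 ≈ 2.0561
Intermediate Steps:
(-4545 - 367)/(r - 1259) = (-4545 - 367)/(-1130 - 1259) = -4912/(-2389) = -4912*(-1/2389) = 4912/2389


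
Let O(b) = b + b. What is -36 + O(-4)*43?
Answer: -380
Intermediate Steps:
O(b) = 2*b
-36 + O(-4)*43 = -36 + (2*(-4))*43 = -36 - 8*43 = -36 - 344 = -380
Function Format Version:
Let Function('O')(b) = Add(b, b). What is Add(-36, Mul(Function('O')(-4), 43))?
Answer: -380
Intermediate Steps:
Function('O')(b) = Mul(2, b)
Add(-36, Mul(Function('O')(-4), 43)) = Add(-36, Mul(Mul(2, -4), 43)) = Add(-36, Mul(-8, 43)) = Add(-36, -344) = -380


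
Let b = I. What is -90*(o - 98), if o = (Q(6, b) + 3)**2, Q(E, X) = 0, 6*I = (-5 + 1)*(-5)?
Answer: 8010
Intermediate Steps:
I = 10/3 (I = ((-5 + 1)*(-5))/6 = (-4*(-5))/6 = (1/6)*20 = 10/3 ≈ 3.3333)
b = 10/3 ≈ 3.3333
o = 9 (o = (0 + 3)**2 = 3**2 = 9)
-90*(o - 98) = -90*(9 - 98) = -90*(-89) = 8010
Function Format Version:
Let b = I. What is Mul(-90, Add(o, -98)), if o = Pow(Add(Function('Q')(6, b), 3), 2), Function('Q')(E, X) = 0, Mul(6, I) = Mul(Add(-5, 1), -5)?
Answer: 8010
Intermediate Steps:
I = Rational(10, 3) (I = Mul(Rational(1, 6), Mul(Add(-5, 1), -5)) = Mul(Rational(1, 6), Mul(-4, -5)) = Mul(Rational(1, 6), 20) = Rational(10, 3) ≈ 3.3333)
b = Rational(10, 3) ≈ 3.3333
o = 9 (o = Pow(Add(0, 3), 2) = Pow(3, 2) = 9)
Mul(-90, Add(o, -98)) = Mul(-90, Add(9, -98)) = Mul(-90, -89) = 8010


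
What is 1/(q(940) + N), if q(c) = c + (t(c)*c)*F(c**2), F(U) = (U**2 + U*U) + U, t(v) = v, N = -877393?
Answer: 1/1379740342860083547 ≈ 7.2477e-19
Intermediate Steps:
F(U) = U + 2*U**2 (F(U) = (U**2 + U**2) + U = 2*U**2 + U = U + 2*U**2)
q(c) = c + c**4*(1 + 2*c**2) (q(c) = c + (c*c)*(c**2*(1 + 2*c**2)) = c + c**2*(c**2*(1 + 2*c**2)) = c + c**4*(1 + 2*c**2))
1/(q(940) + N) = 1/((940 + 940**4 + 2*940**6) - 877393) = 1/((940 + 780748960000 + 2*689869781056000000) - 877393) = 1/((940 + 780748960000 + 1379739562112000000) - 877393) = 1/(1379740342860960940 - 877393) = 1/1379740342860083547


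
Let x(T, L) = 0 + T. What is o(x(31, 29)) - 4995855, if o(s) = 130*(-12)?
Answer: -4997415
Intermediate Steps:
x(T, L) = T
o(s) = -1560
o(x(31, 29)) - 4995855 = -1560 - 4995855 = -4997415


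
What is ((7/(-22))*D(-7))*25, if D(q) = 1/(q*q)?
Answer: -25/154 ≈ -0.16234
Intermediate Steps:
D(q) = q**(-2)
((7/(-22))*D(-7))*25 = ((7/(-22))/(-7)**2)*25 = ((7*(-1/22))*(1/49))*25 = -7/22*1/49*25 = -1/154*25 = -25/154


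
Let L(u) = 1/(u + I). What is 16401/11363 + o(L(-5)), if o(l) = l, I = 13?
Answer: 12961/8264 ≈ 1.5684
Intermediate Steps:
L(u) = 1/(13 + u) (L(u) = 1/(u + 13) = 1/(13 + u))
16401/11363 + o(L(-5)) = 16401/11363 + 1/(13 - 5) = 16401*(1/11363) + 1/8 = 1491/1033 + 1/8 = 12961/8264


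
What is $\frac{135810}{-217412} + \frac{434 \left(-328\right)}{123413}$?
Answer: $- \frac{23854876277}{13415733578} \approx -1.7781$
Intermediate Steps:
$\frac{135810}{-217412} + \frac{434 \left(-328\right)}{123413} = 135810 \left(- \frac{1}{217412}\right) - \frac{142352}{123413} = - \frac{67905}{108706} - \frac{142352}{123413} = - \frac{23854876277}{13415733578}$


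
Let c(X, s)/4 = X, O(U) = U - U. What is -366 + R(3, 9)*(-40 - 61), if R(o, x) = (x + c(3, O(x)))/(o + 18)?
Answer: -467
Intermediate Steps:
O(U) = 0
c(X, s) = 4*X
R(o, x) = (12 + x)/(18 + o) (R(o, x) = (x + 4*3)/(o + 18) = (x + 12)/(18 + o) = (12 + x)/(18 + o))
-366 + R(3, 9)*(-40 - 61) = -366 + ((12 + 9)/(18 + 3))*(-40 - 61) = -366 + (21/21)*(-101) = -366 + ((1/21)*21)*(-101) = -366 + 1*(-101) = -366 - 101 = -467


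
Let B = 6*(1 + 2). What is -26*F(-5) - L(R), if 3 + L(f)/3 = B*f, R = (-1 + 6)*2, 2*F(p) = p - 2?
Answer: -440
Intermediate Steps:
F(p) = -1 + p/2 (F(p) = (p - 2)/2 = (-2 + p)/2 = -1 + p/2)
R = 10 (R = 5*2 = 10)
B = 18 (B = 6*3 = 18)
L(f) = -9 + 54*f (L(f) = -9 + 3*(18*f) = -9 + 54*f)
-26*F(-5) - L(R) = -26*(-1 + (½)*(-5)) - (-9 + 54*10) = -26*(-1 - 5/2) - (-9 + 540) = -26*(-7/2) - 1*531 = 91 - 531 = -440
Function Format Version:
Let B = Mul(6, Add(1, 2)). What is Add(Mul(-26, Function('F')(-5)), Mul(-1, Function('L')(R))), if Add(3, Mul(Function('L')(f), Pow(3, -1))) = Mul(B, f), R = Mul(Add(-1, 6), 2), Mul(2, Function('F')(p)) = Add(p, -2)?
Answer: -440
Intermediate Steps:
Function('F')(p) = Add(-1, Mul(Rational(1, 2), p)) (Function('F')(p) = Mul(Rational(1, 2), Add(p, -2)) = Mul(Rational(1, 2), Add(-2, p)) = Add(-1, Mul(Rational(1, 2), p)))
R = 10 (R = Mul(5, 2) = 10)
B = 18 (B = Mul(6, 3) = 18)
Function('L')(f) = Add(-9, Mul(54, f)) (Function('L')(f) = Add(-9, Mul(3, Mul(18, f))) = Add(-9, Mul(54, f)))
Add(Mul(-26, Function('F')(-5)), Mul(-1, Function('L')(R))) = Add(Mul(-26, Add(-1, Mul(Rational(1, 2), -5))), Mul(-1, Add(-9, Mul(54, 10)))) = Add(Mul(-26, Add(-1, Rational(-5, 2))), Mul(-1, Add(-9, 540))) = Add(Mul(-26, Rational(-7, 2)), Mul(-1, 531)) = Add(91, -531) = -440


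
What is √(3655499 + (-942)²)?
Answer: √4542863 ≈ 2131.4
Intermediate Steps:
√(3655499 + (-942)²) = √(3655499 + 887364) = √4542863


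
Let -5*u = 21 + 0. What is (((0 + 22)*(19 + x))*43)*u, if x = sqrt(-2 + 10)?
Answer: -377454/5 - 39732*sqrt(2)/5 ≈ -86729.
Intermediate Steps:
x = 2*sqrt(2) (x = sqrt(8) = 2*sqrt(2) ≈ 2.8284)
u = -21/5 (u = -(21 + 0)/5 = -1/5*21 = -21/5 ≈ -4.2000)
(((0 + 22)*(19 + x))*43)*u = (((0 + 22)*(19 + 2*sqrt(2)))*43)*(-21/5) = ((22*(19 + 2*sqrt(2)))*43)*(-21/5) = ((418 + 44*sqrt(2))*43)*(-21/5) = (17974 + 1892*sqrt(2))*(-21/5) = -377454/5 - 39732*sqrt(2)/5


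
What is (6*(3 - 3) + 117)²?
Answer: 13689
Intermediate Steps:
(6*(3 - 3) + 117)² = (6*0 + 117)² = (0 + 117)² = 117² = 13689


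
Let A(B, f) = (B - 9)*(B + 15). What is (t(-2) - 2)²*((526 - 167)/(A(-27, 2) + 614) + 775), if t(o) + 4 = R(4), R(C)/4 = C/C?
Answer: 1622018/523 ≈ 3101.4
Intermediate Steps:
R(C) = 4 (R(C) = 4*(C/C) = 4*1 = 4)
t(o) = 0 (t(o) = -4 + 4 = 0)
A(B, f) = (-9 + B)*(15 + B)
(t(-2) - 2)²*((526 - 167)/(A(-27, 2) + 614) + 775) = (0 - 2)²*((526 - 167)/((-135 + (-27)² + 6*(-27)) + 614) + 775) = (-2)²*(359/((-135 + 729 - 162) + 614) + 775) = 4*(359/(432 + 614) + 775) = 4*(359/1046 + 775) = 4*(811009/1046) = 1622018/523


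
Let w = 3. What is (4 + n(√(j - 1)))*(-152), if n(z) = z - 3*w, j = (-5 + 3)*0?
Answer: 760 - 152*I ≈ 760.0 - 152.0*I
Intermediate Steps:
j = 0 (j = -2*0 = 0)
n(z) = -9 + z (n(z) = z - 3*3 = z - 9 = -9 + z)
(4 + n(√(j - 1)))*(-152) = (4 + (-9 + √(0 - 1)))*(-152) = (4 + (-9 + √(-1)))*(-152) = (4 + (-9 + I))*(-152) = (-5 + I)*(-152) = 760 - 152*I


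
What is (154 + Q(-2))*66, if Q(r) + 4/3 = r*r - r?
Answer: 10472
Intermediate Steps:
Q(r) = -4/3 + r² - r (Q(r) = -4/3 + (r*r - r) = -4/3 + (r² - r) = -4/3 + r² - r)
(154 + Q(-2))*66 = (154 + (-4/3 + (-2)² - 1*(-2)))*66 = (154 + (-4/3 + 4 + 2))*66 = (154 + 14/3)*66 = (476/3)*66 = 10472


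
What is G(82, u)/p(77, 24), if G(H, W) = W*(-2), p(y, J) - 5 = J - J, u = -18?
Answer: 36/5 ≈ 7.2000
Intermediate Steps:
p(y, J) = 5 (p(y, J) = 5 + (J - J) = 5 + 0 = 5)
G(H, W) = -2*W
G(82, u)/p(77, 24) = -2*(-18)/5 = 36*(1/5) = 36/5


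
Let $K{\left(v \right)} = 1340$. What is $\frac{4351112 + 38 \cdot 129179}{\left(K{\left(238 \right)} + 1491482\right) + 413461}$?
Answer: $\frac{9259914}{1906283} \approx 4.8576$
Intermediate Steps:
$\frac{4351112 + 38 \cdot 129179}{\left(K{\left(238 \right)} + 1491482\right) + 413461} = \frac{4351112 + 38 \cdot 129179}{\left(1340 + 1491482\right) + 413461} = \frac{4351112 + 4908802}{1492822 + 413461} = \frac{9259914}{1906283}$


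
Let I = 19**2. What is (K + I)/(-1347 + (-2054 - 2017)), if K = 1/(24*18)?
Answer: -22279/334368 ≈ -0.066630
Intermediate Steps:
I = 361
K = 1/432 ≈ 0.0023148
(K + I)/(-1347 + (-2054 - 2017)) = (1/432 + 361)/(-1347 + (-2054 - 2017)) = 155953/(432*(-1347 - 4071)) = (155953/432)/(-5418) = (155953/432)*(-1/5418) = -22279/334368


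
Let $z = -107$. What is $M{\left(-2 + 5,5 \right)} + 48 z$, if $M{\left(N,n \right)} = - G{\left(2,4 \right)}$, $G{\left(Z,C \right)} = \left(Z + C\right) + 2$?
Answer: $-5144$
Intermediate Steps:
$G{\left(Z,C \right)} = 2 + C + Z$ ($G{\left(Z,C \right)} = \left(C + Z\right) + 2 = 2 + C + Z$)
$M{\left(N,n \right)} = -8$ ($M{\left(N,n \right)} = - (2 + 4 + 2) = \left(-1\right) 8 = -8$)
$M{\left(-2 + 5,5 \right)} + 48 z = -8 + 48 \left(-107\right) = -8 - 5136 = -5144$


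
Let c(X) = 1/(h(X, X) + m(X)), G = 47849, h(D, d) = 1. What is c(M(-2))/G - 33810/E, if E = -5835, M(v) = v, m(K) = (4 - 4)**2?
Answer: 107852035/18613261 ≈ 5.7944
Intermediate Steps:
m(K) = 0 (m(K) = 0**2 = 0)
c(X) = 1 (c(X) = 1/(1 + 0) = 1/1 = 1)
c(M(-2))/G - 33810/E = 1/47849 - 33810/(-5835) = 1*(1/47849) - 33810*(-1/5835) = 1/47849 + 2254/389 = 107852035/18613261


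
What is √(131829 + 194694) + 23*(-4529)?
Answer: -104167 + √326523 ≈ -1.0360e+5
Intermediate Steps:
√(131829 + 194694) + 23*(-4529) = √326523 - 104167 = -104167 + √326523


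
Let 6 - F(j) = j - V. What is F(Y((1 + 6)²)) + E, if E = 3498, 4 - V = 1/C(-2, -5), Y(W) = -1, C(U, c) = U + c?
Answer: 24564/7 ≈ 3509.1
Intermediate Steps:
V = 29/7 (V = 4 - 1/(-2 - 5) = 4 - 1/(-7) = 4 - 1*(-⅐) = 4 + ⅐ = 29/7 ≈ 4.1429)
F(j) = 71/7 - j (F(j) = 6 - (j - 1*29/7) = 6 - (j - 29/7) = 6 - (-29/7 + j) = 6 + (29/7 - j) = 71/7 - j)
F(Y((1 + 6)²)) + E = (71/7 - 1*(-1)) + 3498 = (71/7 + 1) + 3498 = 78/7 + 3498 = 24564/7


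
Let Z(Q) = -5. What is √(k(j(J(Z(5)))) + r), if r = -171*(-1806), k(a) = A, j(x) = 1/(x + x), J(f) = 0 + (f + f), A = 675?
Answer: 9*√3821 ≈ 556.33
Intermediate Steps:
J(f) = 2*f (J(f) = 0 + 2*f = 2*f)
j(x) = 1/(2*x)
k(a) = 675
r = 308826
√(k(j(J(Z(5)))) + r) = √(675 + 308826) = √309501 = 9*√3821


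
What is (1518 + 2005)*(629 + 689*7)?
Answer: 19207396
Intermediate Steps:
(1518 + 2005)*(629 + 689*7) = 3523*(629 + 4823) = 3523*5452 = 19207396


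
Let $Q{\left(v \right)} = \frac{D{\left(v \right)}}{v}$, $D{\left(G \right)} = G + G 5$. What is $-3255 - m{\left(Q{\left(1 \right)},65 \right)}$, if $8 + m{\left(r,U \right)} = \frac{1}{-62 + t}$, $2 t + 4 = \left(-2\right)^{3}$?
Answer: $- \frac{220795}{68} \approx -3247.0$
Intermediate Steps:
$t = -6$ ($t = -2 + \frac{\left(-2\right)^{3}}{2} = -2 + \frac{1}{2} \left(-8\right) = -2 - 4 = -6$)
$D{\left(G \right)} = 6 G$ ($D{\left(G \right)} = G + 5 G = 6 G$)
$Q{\left(v \right)} = 6$ ($Q{\left(v \right)} = \frac{6 v}{v} = 6$)
$m{\left(r,U \right)} = - \frac{545}{68}$ ($m{\left(r,U \right)} = -8 + \frac{1}{-62 - 6} = -8 + \frac{1}{-68} = -8 - \frac{1}{68} = - \frac{545}{68}$)
$-3255 - m{\left(Q{\left(1 \right)},65 \right)} = -3255 - - \frac{545}{68} = -3255 + \frac{545}{68} = - \frac{220795}{68}$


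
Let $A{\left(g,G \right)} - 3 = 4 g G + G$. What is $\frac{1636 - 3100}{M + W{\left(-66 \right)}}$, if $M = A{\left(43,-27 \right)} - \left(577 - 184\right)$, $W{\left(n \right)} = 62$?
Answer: $\frac{1464}{4999} \approx 0.29286$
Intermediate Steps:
$A{\left(g,G \right)} = 3 + G + 4 G g$ ($A{\left(g,G \right)} = 3 + \left(4 g G + G\right) = 3 + \left(4 G g + G\right) = 3 + \left(G + 4 G g\right) = 3 + G + 4 G g$)
$M = -5061$ ($M = \left(3 - 27 + 4 \left(-27\right) 43\right) - \left(577 - 184\right) = \left(3 - 27 - 4644\right) - 393 = -4668 - 393 = -5061$)
$\frac{1636 - 3100}{M + W{\left(-66 \right)}} = \frac{1636 - 3100}{-5061 + 62} = - \frac{1464}{-4999} = \left(-1464\right) \left(- \frac{1}{4999}\right) = \frac{1464}{4999}$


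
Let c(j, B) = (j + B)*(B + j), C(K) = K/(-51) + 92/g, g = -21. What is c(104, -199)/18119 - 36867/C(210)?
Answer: 238500944611/54973046 ≈ 4338.5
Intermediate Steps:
C(K) = -92/21 - K/51 (C(K) = K/(-51) + 92/(-21) = K*(-1/51) + 92*(-1/21) = -K/51 - 92/21 = -92/21 - K/51)
c(j, B) = (B + j)² (c(j, B) = (B + j)*(B + j) = (B + j)²)
c(104, -199)/18119 - 36867/C(210) = (-199 + 104)²/18119 - 36867/(-92/21 - 1/51*210) = (-95)²*(1/18119) - 36867/(-92/21 - 70/17) = 9025*(1/18119) - 36867/(-3034/357) = 9025/18119 - 36867*(-357/3034) = 9025/18119 + 13161519/3034 = 238500944611/54973046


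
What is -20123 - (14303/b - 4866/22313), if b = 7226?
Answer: -3244790490897/161233738 ≈ -20125.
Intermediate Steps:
-20123 - (14303/b - 4866/22313) = -20123 - (14303/7226 - 4866/22313) = -20123 - 1*283981123/161233738 = -20123 - 283981123/161233738 = -3244790490897/161233738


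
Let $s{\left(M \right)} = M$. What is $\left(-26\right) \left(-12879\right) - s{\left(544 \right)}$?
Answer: $334310$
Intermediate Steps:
$\left(-26\right) \left(-12879\right) - s{\left(544 \right)} = \left(-26\right) \left(-12879\right) - 544 = 334854 - 544 = 334310$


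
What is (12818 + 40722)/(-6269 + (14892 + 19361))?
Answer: 13385/6996 ≈ 1.9132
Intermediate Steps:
(12818 + 40722)/(-6269 + (14892 + 19361)) = 53540/(-6269 + 34253) = 53540/27984 = 53540*(1/27984) = 13385/6996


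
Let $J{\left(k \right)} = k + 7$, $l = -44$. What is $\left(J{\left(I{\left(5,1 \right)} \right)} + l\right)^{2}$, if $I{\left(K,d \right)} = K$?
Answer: $1024$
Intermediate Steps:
$J{\left(k \right)} = 7 + k$
$\left(J{\left(I{\left(5,1 \right)} \right)} + l\right)^{2} = \left(\left(7 + 5\right) - 44\right)^{2} = \left(12 - 44\right)^{2} = \left(-32\right)^{2} = 1024$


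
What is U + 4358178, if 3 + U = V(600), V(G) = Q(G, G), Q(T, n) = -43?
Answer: 4358132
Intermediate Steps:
V(G) = -43
U = -46 (U = -3 - 43 = -46)
U + 4358178 = -46 + 4358178 = 4358132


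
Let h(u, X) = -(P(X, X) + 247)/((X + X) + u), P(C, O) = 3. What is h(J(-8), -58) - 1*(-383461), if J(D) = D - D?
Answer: 22240863/58 ≈ 3.8346e+5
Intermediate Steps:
J(D) = 0
h(u, X) = -250/(u + 2*X) (h(u, X) = -(3 + 247)/((X + X) + u) = -250/(2*X + u) = -250/(u + 2*X))
h(J(-8), -58) - 1*(-383461) = -250/(0 + 2*(-58)) - 1*(-383461) = -250/(0 - 116) + 383461 = -250/(-116) + 383461 = -250*(-1/116) + 383461 = 125/58 + 383461 = 22240863/58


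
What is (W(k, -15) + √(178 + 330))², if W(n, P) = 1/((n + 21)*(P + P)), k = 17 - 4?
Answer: 528523201/1040400 - √127/255 ≈ 507.96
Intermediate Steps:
k = 13
W(n, P) = 1/(2*P*(21 + n)) (W(n, P) = 1/((21 + n)*(2*P)) = 1/(2*P*(21 + n)))
(W(k, -15) + √(178 + 330))² = ((½)/(-15*(21 + 13)) + √(178 + 330))² = ((½)*(-1/15)/34 + √508)² = ((½)*(-1/15)*(1/34) + 2*√127)² = (-1/1020 + 2*√127)²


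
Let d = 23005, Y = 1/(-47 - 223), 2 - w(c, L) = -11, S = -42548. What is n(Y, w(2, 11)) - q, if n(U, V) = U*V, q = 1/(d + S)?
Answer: -253789/5276610 ≈ -0.048097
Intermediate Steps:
w(c, L) = 13 (w(c, L) = 2 - 1*(-11) = 2 + 11 = 13)
Y = -1/270 (Y = 1/(-270) = -1/270 ≈ -0.0037037)
q = -1/19543 (q = 1/(23005 - 42548) = 1/(-19543) = -1/19543 ≈ -5.1169e-5)
n(Y, w(2, 11)) - q = -1/270*13 - 1*(-1/19543) = -13/270 + 1/19543 = -253789/5276610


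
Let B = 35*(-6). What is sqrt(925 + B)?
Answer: sqrt(715) ≈ 26.739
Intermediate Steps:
B = -210
sqrt(925 + B) = sqrt(925 - 210) = sqrt(715)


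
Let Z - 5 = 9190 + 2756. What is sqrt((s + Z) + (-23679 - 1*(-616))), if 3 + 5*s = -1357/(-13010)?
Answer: I*sqrt(1880916256346)/13010 ≈ 105.42*I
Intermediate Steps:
s = -37673/65050 (s = -3/5 + (-1357/(-13010))/5 = -3/5 + (-1357*(-1/13010))/5 = -3/5 + (1/5)*(1357/13010) = -3/5 + 1357/65050 = -37673/65050 ≈ -0.57914)
Z = 11951 (Z = 5 + (9190 + 2756) = 5 + 11946 = 11951)
sqrt((s + Z) + (-23679 - 1*(-616))) = sqrt((-37673/65050 + 11951) + (-23679 - 1*(-616))) = sqrt(777374877/65050 + (-23679 + 616)) = sqrt(777374877/65050 - 23063) = sqrt(-722873273/65050) = I*sqrt(1880916256346)/13010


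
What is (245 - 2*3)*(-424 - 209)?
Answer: -151287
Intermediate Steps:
(245 - 2*3)*(-424 - 209) = (245 - 6)*(-633) = 239*(-633) = -151287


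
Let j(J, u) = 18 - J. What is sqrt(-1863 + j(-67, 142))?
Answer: I*sqrt(1778) ≈ 42.166*I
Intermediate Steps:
sqrt(-1863 + j(-67, 142)) = sqrt(-1863 + (18 - 1*(-67))) = sqrt(-1863 + (18 + 67)) = sqrt(-1863 + 85) = sqrt(-1778) = I*sqrt(1778)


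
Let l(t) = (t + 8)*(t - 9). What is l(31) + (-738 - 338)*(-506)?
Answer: 545314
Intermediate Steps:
l(t) = (-9 + t)*(8 + t) (l(t) = (8 + t)*(-9 + t) = (-9 + t)*(8 + t))
l(31) + (-738 - 338)*(-506) = (-72 + 31² - 1*31) + (-738 - 338)*(-506) = (-72 + 961 - 31) - 1076*(-506) = 858 + 544456 = 545314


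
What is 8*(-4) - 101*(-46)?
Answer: 4614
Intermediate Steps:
8*(-4) - 101*(-46) = -32 + 4646 = 4614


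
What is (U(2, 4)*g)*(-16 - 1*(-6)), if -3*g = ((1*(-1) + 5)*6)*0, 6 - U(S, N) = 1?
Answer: 0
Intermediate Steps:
U(S, N) = 5 (U(S, N) = 6 - 1*1 = 6 - 1 = 5)
g = 0 (g = -(1*(-1) + 5)*6*0/3 = -(-1 + 5)*6*0/3 = -4*6*0/3 = -8*0 = -⅓*0 = 0)
(U(2, 4)*g)*(-16 - 1*(-6)) = (5*0)*(-16 - 1*(-6)) = 0*(-16 + 6) = 0*(-10) = 0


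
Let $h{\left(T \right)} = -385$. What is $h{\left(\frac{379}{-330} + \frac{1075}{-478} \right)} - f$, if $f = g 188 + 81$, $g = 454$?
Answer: $-85818$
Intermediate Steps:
$f = 85433$ ($f = 454 \cdot 188 + 81 = 85352 + 81 = 85433$)
$h{\left(\frac{379}{-330} + \frac{1075}{-478} \right)} - f = -385 - 85433 = -85818$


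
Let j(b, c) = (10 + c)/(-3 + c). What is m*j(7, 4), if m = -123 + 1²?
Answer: -1708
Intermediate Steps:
j(b, c) = (10 + c)/(-3 + c)
m = -122 (m = -123 + 1 = -122)
m*j(7, 4) = -122*(10 + 4)/(-3 + 4) = -122*14/1 = -122*14 = -1708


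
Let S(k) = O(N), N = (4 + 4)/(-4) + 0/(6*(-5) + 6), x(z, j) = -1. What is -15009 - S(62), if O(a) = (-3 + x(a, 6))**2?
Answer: -15025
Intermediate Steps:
N = -2 (N = 8*(-1/4) + 0/(-30 + 6) = -2 + 0/(-24) = -2 + 0*(-1/24) = -2 + 0 = -2)
O(a) = 16 (O(a) = (-3 - 1)**2 = (-4)**2 = 16)
S(k) = 16
-15009 - S(62) = -15009 - 1*16 = -15009 - 16 = -15025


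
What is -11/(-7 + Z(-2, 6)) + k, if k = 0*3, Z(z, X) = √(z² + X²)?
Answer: 77/9 + 22*√10/9 ≈ 16.286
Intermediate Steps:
Z(z, X) = √(X² + z²)
k = 0
-11/(-7 + Z(-2, 6)) + k = -11/(-7 + √(6² + (-2)²)) + 0 = -11/(-7 + √(36 + 4)) + 0 = -11/(-7 + √40) + 0 = -11/(-7 + 2*√10) + 0 = -11/(-7 + 2*√10)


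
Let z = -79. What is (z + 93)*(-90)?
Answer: -1260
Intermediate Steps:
(z + 93)*(-90) = (-79 + 93)*(-90) = 14*(-90) = -1260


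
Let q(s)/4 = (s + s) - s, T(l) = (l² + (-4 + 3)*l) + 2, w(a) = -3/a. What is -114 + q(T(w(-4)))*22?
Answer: 91/2 ≈ 45.500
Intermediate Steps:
T(l) = 2 + l² - l (T(l) = (l² - l) + 2 = 2 + l² - l)
q(s) = 4*s (q(s) = 4*((s + s) - s) = 4*(2*s - s) = 4*s)
-114 + q(T(w(-4)))*22 = -114 + (4*(2 + (-3/(-4))² - (-3)/(-4)))*22 = -114 + (4*(2 + (-3*(-¼))² - (-3)*(-1)/4))*22 = -114 + (4*(2 + (¾)² - 1*¾))*22 = -114 + (4*(2 + 9/16 - ¾))*22 = -114 + (4*(29/16))*22 = -114 + (29/4)*22 = -114 + 319/2 = 91/2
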